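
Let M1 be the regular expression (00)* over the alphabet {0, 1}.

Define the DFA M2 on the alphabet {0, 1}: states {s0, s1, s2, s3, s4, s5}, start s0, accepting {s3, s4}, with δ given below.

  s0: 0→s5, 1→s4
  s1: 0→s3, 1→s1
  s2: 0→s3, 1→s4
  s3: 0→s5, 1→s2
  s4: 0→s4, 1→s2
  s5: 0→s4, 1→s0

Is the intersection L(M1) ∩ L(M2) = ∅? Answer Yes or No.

The string 00 is accepted by both M1 and M2.
Hence L(M1) ∩ L(M2) ≠ ∅.

No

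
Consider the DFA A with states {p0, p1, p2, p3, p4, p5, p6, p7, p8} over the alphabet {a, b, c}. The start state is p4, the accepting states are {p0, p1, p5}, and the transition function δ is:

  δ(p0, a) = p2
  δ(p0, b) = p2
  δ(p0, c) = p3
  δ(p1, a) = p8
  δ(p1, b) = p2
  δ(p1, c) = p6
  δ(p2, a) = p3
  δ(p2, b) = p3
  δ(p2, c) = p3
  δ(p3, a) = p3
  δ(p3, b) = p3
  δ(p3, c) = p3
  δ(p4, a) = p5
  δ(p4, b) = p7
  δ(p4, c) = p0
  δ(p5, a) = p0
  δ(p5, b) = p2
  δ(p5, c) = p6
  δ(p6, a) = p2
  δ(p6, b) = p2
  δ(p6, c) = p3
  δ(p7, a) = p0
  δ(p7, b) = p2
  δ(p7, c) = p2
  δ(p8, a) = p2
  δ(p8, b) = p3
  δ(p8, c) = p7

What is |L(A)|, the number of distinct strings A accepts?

The useful subgraph on states {p0, p4, p5, p7} is acyclic, so L(A) is finite; the longest accepting path visits 3 useful states, giving maximum string length 2.
Counting accepting paths from p4 by length: 2 of length 1, 2 of length 2. Total 4.

4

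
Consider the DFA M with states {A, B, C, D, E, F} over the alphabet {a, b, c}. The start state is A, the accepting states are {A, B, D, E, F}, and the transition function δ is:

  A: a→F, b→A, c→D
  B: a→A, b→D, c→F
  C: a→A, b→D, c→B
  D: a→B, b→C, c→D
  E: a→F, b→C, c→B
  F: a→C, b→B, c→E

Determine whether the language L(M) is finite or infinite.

State A is reachable from the start and can reach an accepting state, and it lies on the cycle A → A.
Traversing that cycle any number of times yields accepted strings of unbounded length, so the language is infinite.

infinite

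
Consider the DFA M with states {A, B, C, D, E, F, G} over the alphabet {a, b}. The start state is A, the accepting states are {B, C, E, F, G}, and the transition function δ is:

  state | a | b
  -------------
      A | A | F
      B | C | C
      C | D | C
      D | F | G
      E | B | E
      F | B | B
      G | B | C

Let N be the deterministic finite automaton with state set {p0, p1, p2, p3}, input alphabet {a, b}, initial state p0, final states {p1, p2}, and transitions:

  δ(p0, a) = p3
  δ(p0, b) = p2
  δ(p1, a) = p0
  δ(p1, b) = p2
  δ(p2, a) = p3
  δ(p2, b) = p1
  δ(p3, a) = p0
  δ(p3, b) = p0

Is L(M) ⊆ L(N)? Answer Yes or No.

No

The string ab is in L(M) but not in L(N).
So L(M) ⊄ L(N).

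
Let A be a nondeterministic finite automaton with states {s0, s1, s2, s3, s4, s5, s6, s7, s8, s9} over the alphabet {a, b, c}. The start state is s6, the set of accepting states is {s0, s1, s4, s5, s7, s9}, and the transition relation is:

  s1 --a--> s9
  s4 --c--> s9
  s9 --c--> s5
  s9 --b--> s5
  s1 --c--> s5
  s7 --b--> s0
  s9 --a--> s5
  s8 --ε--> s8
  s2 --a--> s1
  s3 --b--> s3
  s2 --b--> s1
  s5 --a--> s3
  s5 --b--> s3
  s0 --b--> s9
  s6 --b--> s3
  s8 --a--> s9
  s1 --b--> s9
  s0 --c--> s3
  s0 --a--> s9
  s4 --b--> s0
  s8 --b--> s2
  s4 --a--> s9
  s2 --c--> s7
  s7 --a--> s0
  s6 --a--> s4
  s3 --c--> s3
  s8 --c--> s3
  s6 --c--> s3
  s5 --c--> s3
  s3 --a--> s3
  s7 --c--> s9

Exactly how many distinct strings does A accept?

18

The useful subgraph on states {s0, s4, s5, s6, s9} is acyclic, so L(A) is finite; the longest accepting path visits 5 useful states, giving maximum string length 4.
Counting accepting paths from s6 by length: 1 of length 1, 3 of length 2, 8 of length 3, 6 of length 4. Total 18.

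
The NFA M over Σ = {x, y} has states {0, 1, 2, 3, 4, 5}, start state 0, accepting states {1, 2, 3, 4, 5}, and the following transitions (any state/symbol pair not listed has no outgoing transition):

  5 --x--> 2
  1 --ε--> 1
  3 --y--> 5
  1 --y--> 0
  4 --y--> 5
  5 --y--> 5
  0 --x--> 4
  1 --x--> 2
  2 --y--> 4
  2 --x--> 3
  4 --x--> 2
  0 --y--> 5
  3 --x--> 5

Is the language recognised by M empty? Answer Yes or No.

The string x is accepted: the run 0 → 4 ends in the accepting state 4.
Since at least one string is accepted, L(M) is not empty.

No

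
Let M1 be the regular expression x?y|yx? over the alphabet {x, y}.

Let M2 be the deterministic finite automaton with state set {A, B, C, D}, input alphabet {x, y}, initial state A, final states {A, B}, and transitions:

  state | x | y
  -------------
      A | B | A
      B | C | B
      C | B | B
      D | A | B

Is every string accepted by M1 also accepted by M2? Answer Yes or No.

Converting the expression M1 to a DFA (subset construction, then merging equivalent states) gives the minimal DFA with states {r0, r1, r2, r3, r4}, start state r0, accepting states {r2, r4} and transitions r0: x→r1, y→r2; r1: x→r3, y→r4; r2: x→r4, y→r3; r3: x→r3, y→r3; r4: x→r3, y→r3.
Exploring the product automaton M1 × M2 from the start pair (r0, A), following both machines on each input symbol, reaches 7 state pairs: (r0, A), (r1, B), (r2, A), (r3, C), (r4, B), (r3, A), (r3, B).
M1 accepts in {r2, r4} and M2 accepts in {A, B}. The reachable pairs whose M1-component is accepting are (r2, A), (r4, B); in each of them the M2-component is accepting too, so the product for L(M1) \ L(M2) (M1-component accepting, M2-component rejecting) has no reachable accepting pair and the difference is empty.
Hence every string in L(M1) is also in L(M2).

Yes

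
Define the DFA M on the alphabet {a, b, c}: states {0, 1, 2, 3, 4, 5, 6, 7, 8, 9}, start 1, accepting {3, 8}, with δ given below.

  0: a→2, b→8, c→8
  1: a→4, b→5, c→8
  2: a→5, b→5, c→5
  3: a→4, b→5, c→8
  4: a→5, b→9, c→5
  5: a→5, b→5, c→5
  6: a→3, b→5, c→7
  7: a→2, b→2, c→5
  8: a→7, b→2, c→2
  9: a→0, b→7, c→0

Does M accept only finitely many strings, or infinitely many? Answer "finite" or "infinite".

The useful states (reachable from 1 and able to reach an accepting state) are {0, 1, 4, 8, 9}.
Restricted to these states the transition graph has no cycle, so every accepting path has bounded length and L is finite.

finite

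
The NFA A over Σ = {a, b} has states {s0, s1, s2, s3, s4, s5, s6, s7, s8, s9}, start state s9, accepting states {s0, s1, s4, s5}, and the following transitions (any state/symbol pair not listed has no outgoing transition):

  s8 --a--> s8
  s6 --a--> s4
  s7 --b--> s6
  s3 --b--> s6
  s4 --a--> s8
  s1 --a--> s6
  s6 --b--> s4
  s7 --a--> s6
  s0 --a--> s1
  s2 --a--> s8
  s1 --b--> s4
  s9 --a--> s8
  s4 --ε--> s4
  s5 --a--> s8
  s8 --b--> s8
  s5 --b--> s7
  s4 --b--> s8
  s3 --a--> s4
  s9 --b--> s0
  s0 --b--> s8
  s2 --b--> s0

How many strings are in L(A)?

5

The useful subgraph on states {s0, s1, s4, s6, s9} is acyclic, so L(A) is finite; the longest accepting path visits 5 useful states, giving maximum string length 4.
Counting accepting paths from s9 by length: 1 of length 1, 1 of length 2, 1 of length 3, 2 of length 4. Total 5.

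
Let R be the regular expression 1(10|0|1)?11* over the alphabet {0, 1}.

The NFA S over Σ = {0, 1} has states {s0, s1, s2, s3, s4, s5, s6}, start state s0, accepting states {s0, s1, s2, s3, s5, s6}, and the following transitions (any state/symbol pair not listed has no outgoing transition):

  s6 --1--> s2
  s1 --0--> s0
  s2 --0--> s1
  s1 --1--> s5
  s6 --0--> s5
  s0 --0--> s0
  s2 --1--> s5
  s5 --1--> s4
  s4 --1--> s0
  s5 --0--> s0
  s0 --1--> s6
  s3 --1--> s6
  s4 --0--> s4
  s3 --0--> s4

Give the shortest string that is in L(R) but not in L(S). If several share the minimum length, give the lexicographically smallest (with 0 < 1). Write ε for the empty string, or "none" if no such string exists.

101

The string 101 is accepted by R but not by S.
No shorter string lies in the difference, and 101 is the lexicographically first length-3 string in L(R) \ L(S).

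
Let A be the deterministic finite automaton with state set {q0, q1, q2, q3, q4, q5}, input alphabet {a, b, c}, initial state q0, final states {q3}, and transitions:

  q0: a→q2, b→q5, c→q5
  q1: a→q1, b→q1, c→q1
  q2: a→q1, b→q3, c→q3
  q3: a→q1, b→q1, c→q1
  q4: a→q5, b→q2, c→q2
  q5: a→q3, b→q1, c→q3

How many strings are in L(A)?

The useful subgraph on states {q0, q2, q3, q5} is acyclic, so L(A) is finite; the longest accepting path visits 3 useful states, giving maximum string length 2.
Counting accepting paths from q0 by length: 6 of length 2. Total 6.

6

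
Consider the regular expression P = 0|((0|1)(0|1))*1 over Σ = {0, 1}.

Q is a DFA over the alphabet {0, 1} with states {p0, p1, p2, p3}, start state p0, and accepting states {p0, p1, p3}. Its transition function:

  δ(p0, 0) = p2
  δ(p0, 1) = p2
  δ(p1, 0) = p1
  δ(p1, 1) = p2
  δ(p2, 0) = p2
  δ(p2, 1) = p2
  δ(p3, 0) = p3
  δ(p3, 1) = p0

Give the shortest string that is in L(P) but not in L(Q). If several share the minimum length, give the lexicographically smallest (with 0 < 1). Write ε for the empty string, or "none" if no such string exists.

The string 0 is accepted by P but not by Q.
No shorter string lies in the difference, and 0 is the lexicographically first length-1 string in L(P) \ L(Q).

0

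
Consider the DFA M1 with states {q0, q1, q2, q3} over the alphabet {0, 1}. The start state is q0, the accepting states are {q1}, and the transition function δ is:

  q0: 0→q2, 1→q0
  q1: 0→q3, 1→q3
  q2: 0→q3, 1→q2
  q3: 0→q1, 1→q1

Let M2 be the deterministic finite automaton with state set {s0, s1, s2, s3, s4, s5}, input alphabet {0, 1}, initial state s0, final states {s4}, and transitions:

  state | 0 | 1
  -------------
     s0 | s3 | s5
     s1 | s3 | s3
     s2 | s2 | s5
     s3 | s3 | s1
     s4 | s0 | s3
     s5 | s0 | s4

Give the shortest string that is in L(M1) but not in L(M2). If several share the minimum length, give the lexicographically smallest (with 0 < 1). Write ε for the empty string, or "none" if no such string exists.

000

The string 000 is accepted by M1 but not by M2.
No shorter string lies in the difference, and 000 is the lexicographically first length-3 string in L(M1) \ L(M2).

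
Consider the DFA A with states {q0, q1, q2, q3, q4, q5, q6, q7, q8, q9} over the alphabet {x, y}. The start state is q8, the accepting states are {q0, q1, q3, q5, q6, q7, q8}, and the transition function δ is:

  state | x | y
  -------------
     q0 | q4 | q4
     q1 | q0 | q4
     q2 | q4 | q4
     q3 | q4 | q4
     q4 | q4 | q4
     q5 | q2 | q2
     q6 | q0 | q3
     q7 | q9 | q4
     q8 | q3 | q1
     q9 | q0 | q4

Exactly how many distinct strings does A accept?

The useful subgraph on states {q0, q1, q3, q8} is acyclic, so L(A) is finite; the longest accepting path visits 3 useful states, giving maximum string length 2.
Counting accepting paths from q8 by length: 1 of length 0, 2 of length 1, 1 of length 2. Total 4.

4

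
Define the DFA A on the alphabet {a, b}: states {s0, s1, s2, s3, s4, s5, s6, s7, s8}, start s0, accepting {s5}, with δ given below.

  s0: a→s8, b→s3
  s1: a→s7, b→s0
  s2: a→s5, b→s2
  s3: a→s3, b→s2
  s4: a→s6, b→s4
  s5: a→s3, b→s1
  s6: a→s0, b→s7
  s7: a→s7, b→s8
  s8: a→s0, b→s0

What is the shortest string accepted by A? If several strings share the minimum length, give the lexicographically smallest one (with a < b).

bba

A breadth-first search from s0 reaches an accepting state first via the path s0 → s3 → s2 → s5 on input bba.
No string of length < 3 is accepted (BFS exhausts all shorter strings without reaching an accepting state), and bba is the lexicographically least accepting string of length 3.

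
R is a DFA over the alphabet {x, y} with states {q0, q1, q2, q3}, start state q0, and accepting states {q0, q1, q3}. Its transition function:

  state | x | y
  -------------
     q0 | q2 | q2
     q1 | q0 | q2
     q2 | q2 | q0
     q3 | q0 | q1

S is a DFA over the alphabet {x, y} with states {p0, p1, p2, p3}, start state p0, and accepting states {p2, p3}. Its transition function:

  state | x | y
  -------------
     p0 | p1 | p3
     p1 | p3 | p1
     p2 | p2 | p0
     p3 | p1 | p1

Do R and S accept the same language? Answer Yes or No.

The empty string ε is accepted by R but rejected by S.
So L(R) ≠ L(S).

No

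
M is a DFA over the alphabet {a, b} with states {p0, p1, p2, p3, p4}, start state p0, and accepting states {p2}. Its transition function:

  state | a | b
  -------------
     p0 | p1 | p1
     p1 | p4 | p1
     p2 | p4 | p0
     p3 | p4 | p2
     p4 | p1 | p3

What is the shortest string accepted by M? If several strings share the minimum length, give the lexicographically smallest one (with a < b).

A breadth-first search from p0 reaches an accepting state first via the path p0 → p1 → p4 → p3 → p2 on input aabb.
No string of length < 4 is accepted (BFS exhausts all shorter strings without reaching an accepting state), and aabb is the lexicographically least accepting string of length 4.

aabb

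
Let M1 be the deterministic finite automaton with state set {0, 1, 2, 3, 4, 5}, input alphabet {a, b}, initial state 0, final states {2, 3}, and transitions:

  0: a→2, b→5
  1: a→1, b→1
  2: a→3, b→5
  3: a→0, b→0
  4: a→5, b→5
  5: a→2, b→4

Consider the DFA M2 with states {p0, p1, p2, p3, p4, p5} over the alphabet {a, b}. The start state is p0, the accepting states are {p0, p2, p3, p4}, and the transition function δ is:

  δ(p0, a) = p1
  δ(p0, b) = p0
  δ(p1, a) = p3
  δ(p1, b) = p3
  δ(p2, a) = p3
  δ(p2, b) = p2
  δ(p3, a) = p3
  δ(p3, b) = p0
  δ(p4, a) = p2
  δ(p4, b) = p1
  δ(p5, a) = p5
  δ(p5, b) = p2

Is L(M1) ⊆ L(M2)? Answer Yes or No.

The string a is in L(M1) but not in L(M2).
So L(M1) ⊄ L(M2).

No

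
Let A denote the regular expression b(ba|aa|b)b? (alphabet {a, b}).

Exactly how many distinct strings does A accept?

6

The expression has no Kleene star, so L(A) is finite. Expanding the alternatives gives {bb, baa, bba, bbb, baab, bbab}.
That is 1 of length 2, 3 of length 3, 2 of length 4: 6 strings in all.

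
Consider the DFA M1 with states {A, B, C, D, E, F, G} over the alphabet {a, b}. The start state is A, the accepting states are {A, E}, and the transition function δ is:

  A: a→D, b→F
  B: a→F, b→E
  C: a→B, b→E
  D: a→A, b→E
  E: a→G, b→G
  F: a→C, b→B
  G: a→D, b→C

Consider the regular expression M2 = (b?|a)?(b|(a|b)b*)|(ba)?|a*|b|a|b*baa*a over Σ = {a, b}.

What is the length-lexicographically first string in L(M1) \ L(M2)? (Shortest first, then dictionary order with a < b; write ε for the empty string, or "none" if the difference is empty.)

aaab

The string aaab is accepted by M1 but not by M2.
No shorter string lies in the difference, and aaab is the lexicographically first length-4 string in L(M1) \ L(M2).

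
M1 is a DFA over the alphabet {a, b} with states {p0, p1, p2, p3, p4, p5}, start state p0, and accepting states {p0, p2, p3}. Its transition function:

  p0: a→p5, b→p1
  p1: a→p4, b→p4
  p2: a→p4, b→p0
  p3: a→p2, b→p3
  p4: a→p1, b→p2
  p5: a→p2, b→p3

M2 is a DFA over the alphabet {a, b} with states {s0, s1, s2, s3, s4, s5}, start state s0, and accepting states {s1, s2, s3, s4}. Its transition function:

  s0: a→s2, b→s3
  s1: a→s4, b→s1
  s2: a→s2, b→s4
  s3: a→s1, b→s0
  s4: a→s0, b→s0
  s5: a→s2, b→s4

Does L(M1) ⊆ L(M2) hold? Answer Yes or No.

No

The empty string ε is in L(M1) but not in L(M2).
So L(M1) ⊄ L(M2).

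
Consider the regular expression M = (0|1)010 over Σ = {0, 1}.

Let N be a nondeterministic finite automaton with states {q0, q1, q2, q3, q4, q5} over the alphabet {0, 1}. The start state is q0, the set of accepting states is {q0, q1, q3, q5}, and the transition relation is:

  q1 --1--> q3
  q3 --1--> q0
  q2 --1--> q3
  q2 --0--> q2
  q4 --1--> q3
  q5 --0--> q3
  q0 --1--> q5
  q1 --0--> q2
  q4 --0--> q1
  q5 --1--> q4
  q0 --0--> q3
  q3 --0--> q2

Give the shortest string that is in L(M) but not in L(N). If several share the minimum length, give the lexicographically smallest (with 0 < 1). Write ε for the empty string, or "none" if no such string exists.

The string 0010 is accepted by M but not by N.
No shorter string lies in the difference, and 0010 is the lexicographically first length-4 string in L(M) \ L(N).

0010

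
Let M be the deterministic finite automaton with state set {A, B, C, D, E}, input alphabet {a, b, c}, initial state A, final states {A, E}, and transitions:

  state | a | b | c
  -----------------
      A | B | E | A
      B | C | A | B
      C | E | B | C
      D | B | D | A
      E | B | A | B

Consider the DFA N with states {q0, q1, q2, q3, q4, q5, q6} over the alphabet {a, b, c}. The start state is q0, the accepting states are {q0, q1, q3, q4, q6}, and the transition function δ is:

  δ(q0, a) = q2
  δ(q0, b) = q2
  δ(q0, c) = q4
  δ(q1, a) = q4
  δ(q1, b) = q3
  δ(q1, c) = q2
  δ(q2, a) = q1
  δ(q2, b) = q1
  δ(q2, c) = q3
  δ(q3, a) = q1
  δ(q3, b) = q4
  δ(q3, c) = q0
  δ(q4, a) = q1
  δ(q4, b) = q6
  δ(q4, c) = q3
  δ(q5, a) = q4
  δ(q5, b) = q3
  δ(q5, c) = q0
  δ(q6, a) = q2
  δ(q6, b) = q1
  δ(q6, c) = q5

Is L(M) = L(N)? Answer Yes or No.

No

The string b is accepted by M but rejected by N.
So L(M) ≠ L(N).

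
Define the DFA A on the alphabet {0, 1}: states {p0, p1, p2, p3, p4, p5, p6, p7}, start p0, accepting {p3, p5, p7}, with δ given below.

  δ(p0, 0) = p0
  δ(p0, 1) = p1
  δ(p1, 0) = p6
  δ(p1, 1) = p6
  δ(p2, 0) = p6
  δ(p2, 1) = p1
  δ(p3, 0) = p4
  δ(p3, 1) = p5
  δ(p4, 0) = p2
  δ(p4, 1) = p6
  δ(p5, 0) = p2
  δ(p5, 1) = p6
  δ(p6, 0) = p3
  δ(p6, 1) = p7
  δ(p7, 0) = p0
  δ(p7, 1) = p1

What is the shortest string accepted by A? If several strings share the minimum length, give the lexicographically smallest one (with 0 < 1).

100

A breadth-first search from p0 reaches an accepting state first via the path p0 → p1 → p6 → p3 on input 100.
No string of length < 3 is accepted (BFS exhausts all shorter strings without reaching an accepting state), and 100 is the lexicographically least accepting string of length 3.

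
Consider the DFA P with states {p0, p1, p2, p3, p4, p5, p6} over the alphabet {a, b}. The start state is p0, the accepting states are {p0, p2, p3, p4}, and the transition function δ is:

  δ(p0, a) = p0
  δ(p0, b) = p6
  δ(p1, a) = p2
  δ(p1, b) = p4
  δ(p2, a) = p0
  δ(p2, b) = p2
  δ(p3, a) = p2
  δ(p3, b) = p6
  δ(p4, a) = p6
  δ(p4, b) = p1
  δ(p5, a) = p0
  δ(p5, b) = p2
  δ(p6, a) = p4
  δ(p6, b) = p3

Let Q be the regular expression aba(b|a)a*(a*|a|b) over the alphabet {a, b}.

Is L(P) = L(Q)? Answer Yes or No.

The empty string ε is accepted by P but rejected by Q.
So L(P) ≠ L(Q).

No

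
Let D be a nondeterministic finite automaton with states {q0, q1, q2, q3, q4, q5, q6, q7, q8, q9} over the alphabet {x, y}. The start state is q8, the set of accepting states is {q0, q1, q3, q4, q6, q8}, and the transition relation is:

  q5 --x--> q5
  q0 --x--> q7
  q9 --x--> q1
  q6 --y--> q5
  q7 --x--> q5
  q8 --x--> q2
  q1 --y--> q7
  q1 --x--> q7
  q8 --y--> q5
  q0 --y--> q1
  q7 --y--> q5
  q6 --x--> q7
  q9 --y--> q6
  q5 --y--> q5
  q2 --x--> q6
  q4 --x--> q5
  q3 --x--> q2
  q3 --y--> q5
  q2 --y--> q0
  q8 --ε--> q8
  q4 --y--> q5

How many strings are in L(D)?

4

The useful subgraph on states {q0, q1, q2, q6, q8} is acyclic, so L(D) is finite; the longest accepting path visits 4 useful states, giving maximum string length 3.
Counting accepting paths from q8 by length: 1 of length 0, 2 of length 2, 1 of length 3. Total 4.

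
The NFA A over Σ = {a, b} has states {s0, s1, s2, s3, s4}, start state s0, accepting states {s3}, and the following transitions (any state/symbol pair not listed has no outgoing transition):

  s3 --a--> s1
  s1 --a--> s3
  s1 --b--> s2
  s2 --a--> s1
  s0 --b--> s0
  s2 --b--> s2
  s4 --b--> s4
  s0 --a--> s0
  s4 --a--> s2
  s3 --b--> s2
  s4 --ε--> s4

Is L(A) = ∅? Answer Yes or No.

The states reachable from the start state are {s0}.
None of the accepting states {s3} is reachable, so no string is accepted and L(A) = ∅.

Yes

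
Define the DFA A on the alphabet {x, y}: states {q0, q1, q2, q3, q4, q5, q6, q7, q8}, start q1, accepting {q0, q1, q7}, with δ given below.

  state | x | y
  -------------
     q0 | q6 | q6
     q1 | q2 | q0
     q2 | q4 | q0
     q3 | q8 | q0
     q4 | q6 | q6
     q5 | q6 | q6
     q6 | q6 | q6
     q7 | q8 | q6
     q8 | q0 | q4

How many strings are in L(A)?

The useful subgraph on states {q0, q1, q2} is acyclic, so L(A) is finite; the longest accepting path visits 3 useful states, giving maximum string length 2.
Counting accepting paths from q1 by length: 1 of length 0, 1 of length 1, 1 of length 2. Total 3.

3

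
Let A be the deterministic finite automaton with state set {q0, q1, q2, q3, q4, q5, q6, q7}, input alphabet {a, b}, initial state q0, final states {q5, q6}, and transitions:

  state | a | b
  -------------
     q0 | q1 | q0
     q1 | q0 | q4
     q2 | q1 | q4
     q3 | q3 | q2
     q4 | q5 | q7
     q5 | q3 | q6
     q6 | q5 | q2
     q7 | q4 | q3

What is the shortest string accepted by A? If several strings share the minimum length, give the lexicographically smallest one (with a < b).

aba

A breadth-first search from q0 reaches an accepting state first via the path q0 → q1 → q4 → q5 on input aba.
No string of length < 3 is accepted (BFS exhausts all shorter strings without reaching an accepting state), and aba is the lexicographically least accepting string of length 3.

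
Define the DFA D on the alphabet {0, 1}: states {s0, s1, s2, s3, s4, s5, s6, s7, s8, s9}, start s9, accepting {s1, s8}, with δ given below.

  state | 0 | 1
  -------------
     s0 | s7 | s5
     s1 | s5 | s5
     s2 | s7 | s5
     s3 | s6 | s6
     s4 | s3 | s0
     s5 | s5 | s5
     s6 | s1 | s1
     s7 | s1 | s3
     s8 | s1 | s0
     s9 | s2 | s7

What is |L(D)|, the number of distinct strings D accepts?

The useful subgraph on states {s1, s2, s3, s6, s7, s9} is acyclic, so L(D) is finite; the longest accepting path visits 6 useful states, giving maximum string length 5.
Counting accepting paths from s9 by length: 1 of length 2, 1 of length 3, 4 of length 4, 4 of length 5. Total 10.

10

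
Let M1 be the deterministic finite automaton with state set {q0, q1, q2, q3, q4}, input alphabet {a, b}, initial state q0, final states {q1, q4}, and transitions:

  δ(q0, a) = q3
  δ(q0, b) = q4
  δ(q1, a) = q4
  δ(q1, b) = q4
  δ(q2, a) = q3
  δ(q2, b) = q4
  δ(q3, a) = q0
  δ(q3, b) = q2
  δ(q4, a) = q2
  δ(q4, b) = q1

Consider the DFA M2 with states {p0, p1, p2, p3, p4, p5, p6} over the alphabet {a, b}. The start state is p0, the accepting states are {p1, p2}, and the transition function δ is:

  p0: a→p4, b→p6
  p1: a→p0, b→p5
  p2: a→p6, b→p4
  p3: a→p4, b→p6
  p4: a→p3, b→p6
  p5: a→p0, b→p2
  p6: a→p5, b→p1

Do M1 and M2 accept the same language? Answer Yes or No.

No

The string b is accepted by M1 but rejected by M2.
So L(M1) ≠ L(M2).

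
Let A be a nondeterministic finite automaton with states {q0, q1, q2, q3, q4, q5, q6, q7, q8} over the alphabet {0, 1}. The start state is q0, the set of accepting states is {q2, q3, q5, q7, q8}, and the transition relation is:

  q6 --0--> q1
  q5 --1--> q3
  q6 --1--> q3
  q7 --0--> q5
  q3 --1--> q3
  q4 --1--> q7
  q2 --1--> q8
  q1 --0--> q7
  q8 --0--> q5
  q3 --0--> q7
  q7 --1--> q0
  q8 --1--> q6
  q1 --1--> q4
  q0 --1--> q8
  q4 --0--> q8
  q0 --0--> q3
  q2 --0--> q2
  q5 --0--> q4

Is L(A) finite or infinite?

infinite

State q3 is reachable from the start and can reach an accepting state, and it lies on the cycle q3 → q3.
Traversing that cycle any number of times yields accepted strings of unbounded length, so the language is infinite.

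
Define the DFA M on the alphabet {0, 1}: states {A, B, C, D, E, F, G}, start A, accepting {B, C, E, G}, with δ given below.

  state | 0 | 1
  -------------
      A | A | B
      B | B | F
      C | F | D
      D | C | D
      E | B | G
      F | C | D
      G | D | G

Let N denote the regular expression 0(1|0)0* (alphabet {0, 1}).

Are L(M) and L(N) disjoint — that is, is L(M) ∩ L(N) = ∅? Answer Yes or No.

No

The string 01 is accepted by both M and N.
Hence L(M) ∩ L(N) ≠ ∅.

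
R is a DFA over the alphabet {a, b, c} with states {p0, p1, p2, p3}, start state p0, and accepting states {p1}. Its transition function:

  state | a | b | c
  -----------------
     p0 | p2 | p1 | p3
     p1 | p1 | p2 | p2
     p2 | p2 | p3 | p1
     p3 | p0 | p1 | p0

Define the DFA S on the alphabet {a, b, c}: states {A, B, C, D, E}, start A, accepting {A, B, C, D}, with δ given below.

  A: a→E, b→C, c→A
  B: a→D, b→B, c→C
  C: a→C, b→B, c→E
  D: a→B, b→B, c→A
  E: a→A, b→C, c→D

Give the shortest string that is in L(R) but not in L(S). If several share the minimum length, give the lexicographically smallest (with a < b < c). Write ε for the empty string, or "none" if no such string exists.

aaca

The string aaca is accepted by R but not by S.
No shorter string lies in the difference, and aaca is the lexicographically first length-4 string in L(R) \ L(S).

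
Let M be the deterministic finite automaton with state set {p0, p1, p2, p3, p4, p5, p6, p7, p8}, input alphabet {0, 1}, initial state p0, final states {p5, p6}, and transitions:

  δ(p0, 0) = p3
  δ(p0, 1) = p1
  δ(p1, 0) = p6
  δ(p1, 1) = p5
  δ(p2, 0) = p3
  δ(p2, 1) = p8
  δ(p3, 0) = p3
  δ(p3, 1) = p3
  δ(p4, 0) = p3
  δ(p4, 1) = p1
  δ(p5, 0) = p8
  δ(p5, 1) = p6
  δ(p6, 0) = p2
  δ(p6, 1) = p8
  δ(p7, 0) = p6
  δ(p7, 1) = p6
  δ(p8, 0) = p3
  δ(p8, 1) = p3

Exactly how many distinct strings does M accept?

3

The useful subgraph on states {p0, p1, p5, p6} is acyclic, so L(M) is finite; the longest accepting path visits 4 useful states, giving maximum string length 3.
Counting accepting paths from p0 by length: 2 of length 2, 1 of length 3. Total 3.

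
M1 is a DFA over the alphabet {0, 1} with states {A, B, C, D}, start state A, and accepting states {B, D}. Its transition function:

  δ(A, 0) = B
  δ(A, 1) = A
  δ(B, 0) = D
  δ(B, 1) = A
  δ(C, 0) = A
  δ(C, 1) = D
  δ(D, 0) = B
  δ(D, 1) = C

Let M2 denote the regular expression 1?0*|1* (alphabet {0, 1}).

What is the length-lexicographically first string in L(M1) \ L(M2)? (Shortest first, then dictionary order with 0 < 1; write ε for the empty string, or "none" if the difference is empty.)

010

The string 010 is accepted by M1 but not by M2.
No shorter string lies in the difference, and 010 is the lexicographically first length-3 string in L(M1) \ L(M2).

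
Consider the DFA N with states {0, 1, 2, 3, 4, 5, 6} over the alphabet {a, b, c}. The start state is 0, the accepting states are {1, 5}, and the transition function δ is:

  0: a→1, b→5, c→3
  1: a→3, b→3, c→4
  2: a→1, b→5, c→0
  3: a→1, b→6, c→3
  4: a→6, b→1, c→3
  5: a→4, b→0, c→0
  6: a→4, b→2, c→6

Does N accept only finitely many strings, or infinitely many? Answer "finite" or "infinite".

State 1 is reachable from the start and can reach an accepting state, and it lies on the cycle 1 → 3 → 1.
Traversing that cycle any number of times yields accepted strings of unbounded length, so the language is infinite.

infinite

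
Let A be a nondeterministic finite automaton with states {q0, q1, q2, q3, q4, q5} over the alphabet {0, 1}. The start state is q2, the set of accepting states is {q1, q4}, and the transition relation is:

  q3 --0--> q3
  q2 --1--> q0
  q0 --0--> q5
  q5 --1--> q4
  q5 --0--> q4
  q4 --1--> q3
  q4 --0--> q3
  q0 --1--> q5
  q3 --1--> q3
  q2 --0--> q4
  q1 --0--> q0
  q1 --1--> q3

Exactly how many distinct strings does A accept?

The useful subgraph on states {q0, q2, q4, q5} is acyclic, so L(A) is finite; the longest accepting path visits 4 useful states, giving maximum string length 3.
Counting accepting paths from q2 by length: 1 of length 1, 4 of length 3. Total 5.

5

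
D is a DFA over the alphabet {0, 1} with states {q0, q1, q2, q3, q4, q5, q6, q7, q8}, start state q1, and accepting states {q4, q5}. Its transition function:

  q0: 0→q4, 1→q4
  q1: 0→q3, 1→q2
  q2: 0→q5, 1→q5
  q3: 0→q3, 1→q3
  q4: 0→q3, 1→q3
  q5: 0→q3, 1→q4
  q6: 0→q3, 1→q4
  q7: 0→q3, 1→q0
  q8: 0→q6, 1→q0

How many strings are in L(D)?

4

The useful subgraph on states {q1, q2, q4, q5} is acyclic, so L(D) is finite; the longest accepting path visits 4 useful states, giving maximum string length 3.
Counting accepting paths from q1 by length: 2 of length 2, 2 of length 3. Total 4.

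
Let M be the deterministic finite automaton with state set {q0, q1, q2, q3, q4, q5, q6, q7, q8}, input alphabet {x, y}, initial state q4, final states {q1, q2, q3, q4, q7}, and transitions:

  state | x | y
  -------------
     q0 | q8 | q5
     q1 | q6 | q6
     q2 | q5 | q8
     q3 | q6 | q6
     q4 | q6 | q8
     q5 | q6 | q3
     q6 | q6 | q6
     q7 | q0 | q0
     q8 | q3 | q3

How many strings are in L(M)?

3

The useful subgraph on states {q3, q4, q8} is acyclic, so L(M) is finite; the longest accepting path visits 3 useful states, giving maximum string length 2.
Counting accepting paths from q4 by length: 1 of length 0, 2 of length 2. Total 3.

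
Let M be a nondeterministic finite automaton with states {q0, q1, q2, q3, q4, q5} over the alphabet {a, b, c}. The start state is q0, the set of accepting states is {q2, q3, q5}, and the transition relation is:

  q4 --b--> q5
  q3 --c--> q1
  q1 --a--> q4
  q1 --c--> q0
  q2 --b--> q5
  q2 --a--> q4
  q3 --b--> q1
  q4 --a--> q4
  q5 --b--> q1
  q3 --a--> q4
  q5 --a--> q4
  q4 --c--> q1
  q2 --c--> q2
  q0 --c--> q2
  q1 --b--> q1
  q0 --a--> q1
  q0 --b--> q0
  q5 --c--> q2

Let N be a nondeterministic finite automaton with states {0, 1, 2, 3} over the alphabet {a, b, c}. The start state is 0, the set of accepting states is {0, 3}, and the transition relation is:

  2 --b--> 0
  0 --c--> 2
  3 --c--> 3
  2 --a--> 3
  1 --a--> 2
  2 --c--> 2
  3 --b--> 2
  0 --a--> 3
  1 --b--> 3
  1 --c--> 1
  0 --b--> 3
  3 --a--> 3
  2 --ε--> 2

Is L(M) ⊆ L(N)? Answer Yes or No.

The string c is in L(M) but not in L(N).
So L(M) ⊄ L(N).

No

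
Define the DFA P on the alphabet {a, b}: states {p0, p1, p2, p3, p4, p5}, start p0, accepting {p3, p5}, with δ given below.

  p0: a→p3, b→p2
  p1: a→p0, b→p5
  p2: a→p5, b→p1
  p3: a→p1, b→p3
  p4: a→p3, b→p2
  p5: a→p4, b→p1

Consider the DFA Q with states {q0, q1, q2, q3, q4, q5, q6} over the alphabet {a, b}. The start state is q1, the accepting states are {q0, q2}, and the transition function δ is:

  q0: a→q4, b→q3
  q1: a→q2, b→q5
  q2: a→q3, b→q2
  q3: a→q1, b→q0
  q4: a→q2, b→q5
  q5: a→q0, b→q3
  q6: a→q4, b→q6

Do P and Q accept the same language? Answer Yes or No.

Yes

Exploring the product automaton P × Q from the start pair (p0, q1), following both machines on each input symbol, reaches 6 state pairs: (p0, q1), (p3, q2), (p2, q5), (p1, q3), (p5, q0), (p4, q4).
P accepts in {p3, p5} and Q accepts in {q0, q2}. In every reachable pair the two components are either both accepting — (p3, q2), (p5, q0) — or both non-accepting, so no string is accepted by exactly one of the machines: L(P) \ L(Q) and L(Q) \ L(P) are both empty.
Hence every string is accepted by P iff it is accepted by Q, and the two languages coincide.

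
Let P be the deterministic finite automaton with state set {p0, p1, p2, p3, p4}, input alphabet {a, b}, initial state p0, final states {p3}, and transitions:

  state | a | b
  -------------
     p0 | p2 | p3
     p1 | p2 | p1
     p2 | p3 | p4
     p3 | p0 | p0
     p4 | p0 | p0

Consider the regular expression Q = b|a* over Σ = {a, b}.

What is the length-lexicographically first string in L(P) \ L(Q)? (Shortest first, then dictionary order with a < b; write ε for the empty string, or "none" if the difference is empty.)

The string bab is accepted by P but not by Q.
No shorter string lies in the difference, and bab is the lexicographically first length-3 string in L(P) \ L(Q).

bab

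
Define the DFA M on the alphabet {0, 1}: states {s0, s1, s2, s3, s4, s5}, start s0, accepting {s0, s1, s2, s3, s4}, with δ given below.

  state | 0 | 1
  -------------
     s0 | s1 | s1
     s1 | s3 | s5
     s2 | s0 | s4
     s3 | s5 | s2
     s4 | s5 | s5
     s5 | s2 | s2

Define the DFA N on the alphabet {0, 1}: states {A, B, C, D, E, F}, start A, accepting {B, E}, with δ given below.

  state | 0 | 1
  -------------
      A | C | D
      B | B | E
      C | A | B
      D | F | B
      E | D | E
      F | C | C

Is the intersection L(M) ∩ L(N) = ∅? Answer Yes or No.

No

The string 010 is accepted by both M and N.
Hence L(M) ∩ L(N) ≠ ∅.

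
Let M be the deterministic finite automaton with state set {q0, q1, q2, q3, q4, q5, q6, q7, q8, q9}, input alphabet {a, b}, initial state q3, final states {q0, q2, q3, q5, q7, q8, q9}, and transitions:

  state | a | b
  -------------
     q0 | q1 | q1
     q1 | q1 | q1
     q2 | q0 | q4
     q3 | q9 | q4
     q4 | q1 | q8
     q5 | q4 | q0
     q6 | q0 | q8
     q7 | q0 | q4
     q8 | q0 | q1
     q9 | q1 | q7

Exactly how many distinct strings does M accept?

8

The useful subgraph on states {q0, q3, q4, q7, q8, q9} is acyclic, so L(M) is finite; the longest accepting path visits 6 useful states, giving maximum string length 5.
Counting accepting paths from q3 by length: 1 of length 0, 1 of length 1, 2 of length 2, 2 of length 3, 1 of length 4, 1 of length 5. Total 8.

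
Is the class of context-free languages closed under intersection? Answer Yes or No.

{aⁿbⁿcᵐ : m,n≥0} and {aᵐbⁿcⁿ : m,n≥0} are both context-free, but their intersection {aⁿbⁿcⁿ : n≥0} is not (pumping lemma).

No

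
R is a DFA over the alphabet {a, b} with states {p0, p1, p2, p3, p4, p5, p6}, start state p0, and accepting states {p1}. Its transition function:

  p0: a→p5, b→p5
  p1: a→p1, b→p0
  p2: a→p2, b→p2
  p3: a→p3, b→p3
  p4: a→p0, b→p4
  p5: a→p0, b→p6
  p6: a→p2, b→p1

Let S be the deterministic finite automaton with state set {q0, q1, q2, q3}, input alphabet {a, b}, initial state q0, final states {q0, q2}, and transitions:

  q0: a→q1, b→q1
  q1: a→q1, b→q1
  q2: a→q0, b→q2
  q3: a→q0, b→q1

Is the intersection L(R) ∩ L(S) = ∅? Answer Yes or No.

Exploring the product automaton R × S from the start pair (p0, q0), following both machines on each input symbol, reaches 6 state pairs: (p0, q0), (p5, q1), (p0, q1), (p6, q1), (p2, q1), (p1, q1).
R accepts in {p1} and S accepts in {q0, q2}; no reachable pair has both components accepting, so no string drives both machines to acceptance simultaneously and L(R) ∩ L(S) = ∅.
So no string is accepted by both, and the intersection is empty.

Yes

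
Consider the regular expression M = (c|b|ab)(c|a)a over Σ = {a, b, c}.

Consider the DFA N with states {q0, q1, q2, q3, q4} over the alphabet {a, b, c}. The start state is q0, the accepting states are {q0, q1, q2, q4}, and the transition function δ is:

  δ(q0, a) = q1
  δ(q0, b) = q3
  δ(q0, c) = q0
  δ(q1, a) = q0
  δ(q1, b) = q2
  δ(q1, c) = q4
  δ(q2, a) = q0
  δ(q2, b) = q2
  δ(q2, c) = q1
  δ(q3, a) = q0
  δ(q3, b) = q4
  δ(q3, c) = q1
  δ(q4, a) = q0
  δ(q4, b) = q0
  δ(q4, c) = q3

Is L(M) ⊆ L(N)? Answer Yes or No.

Converting the expression M to a DFA (subset construction, then merging equivalent states) gives the minimal DFA with states {m0, m1, m2, m3, m4, m5}, start state m0, accepting states {m5} and transitions m0: a→m1, b→m2, c→m2; m1: a→m3, b→m2, c→m3; m2: a→m4, b→m3, c→m4; m3: a→m3, b→m3, c→m3; m4: a→m5, b→m3, c→m3; m5: a→m3, b→m3, c→m3.
Exploring the product automaton M × N from the start pair (m0, q0), following both machines on each input symbol, reaches 14 state pairs: (m0, q0), (m1, q1), (m2, q3), (m2, q0), (m3, q0), (m2, q2), (m3, q4), (m4, q0), (m4, q1), (m3, q3), (m3, q1), (m3, q2), (m5, q1), (m5, q0).
M accepts in {m5} and N accepts in {q0, q1, q2, q4}. The reachable pairs whose M-component is accepting are (m5, q1), (m5, q0); in each of them the N-component is accepting too, so the product for L(M) \ L(N) (M-component accepting, N-component rejecting) has no reachable accepting pair and the difference is empty.
Hence every string in L(M) is also in L(N).

Yes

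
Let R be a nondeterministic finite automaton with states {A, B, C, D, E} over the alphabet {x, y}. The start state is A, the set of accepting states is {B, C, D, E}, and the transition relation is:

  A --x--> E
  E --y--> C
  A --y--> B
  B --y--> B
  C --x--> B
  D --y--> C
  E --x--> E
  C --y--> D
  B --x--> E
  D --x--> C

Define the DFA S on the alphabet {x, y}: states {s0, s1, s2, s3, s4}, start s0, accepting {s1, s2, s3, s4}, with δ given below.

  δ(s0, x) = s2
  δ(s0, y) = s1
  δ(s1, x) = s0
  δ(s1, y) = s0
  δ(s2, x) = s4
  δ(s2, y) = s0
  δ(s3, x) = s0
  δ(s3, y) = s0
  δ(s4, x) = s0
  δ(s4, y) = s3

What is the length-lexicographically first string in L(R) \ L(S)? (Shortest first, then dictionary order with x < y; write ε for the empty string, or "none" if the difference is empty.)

xy

The string xy is accepted by R but not by S.
No shorter string lies in the difference, and xy is the lexicographically first length-2 string in L(R) \ L(S).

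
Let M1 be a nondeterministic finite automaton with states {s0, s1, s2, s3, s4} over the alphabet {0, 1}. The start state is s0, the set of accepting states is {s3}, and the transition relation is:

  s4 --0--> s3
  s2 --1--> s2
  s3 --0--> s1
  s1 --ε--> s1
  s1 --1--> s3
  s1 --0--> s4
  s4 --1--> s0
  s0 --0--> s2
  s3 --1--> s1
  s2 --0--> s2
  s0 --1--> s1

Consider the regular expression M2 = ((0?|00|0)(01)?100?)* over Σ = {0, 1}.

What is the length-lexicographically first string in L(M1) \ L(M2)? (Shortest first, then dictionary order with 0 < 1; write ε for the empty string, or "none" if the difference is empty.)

The string 11 is accepted by M1 but not by M2.
No shorter string lies in the difference, and 11 is the lexicographically first length-2 string in L(M1) \ L(M2).

11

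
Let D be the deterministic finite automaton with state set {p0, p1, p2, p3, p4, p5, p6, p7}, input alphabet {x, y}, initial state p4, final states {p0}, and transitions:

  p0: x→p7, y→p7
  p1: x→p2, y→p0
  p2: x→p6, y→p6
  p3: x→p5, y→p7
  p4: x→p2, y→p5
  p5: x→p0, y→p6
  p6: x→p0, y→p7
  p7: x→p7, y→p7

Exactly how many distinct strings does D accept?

The useful subgraph on states {p0, p2, p4, p5, p6} is acyclic, so L(D) is finite; the longest accepting path visits 4 useful states, giving maximum string length 3.
Counting accepting paths from p4 by length: 1 of length 2, 3 of length 3. Total 4.

4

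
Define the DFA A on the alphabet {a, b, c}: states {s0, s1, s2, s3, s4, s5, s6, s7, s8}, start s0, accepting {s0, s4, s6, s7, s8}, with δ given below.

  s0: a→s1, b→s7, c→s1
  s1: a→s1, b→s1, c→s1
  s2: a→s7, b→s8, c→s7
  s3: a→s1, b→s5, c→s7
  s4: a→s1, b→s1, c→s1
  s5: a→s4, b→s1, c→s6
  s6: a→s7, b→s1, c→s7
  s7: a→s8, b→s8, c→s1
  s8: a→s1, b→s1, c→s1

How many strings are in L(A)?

The useful subgraph on states {s0, s7, s8} is acyclic, so L(A) is finite; the longest accepting path visits 3 useful states, giving maximum string length 2.
Counting accepting paths from s0 by length: 1 of length 0, 1 of length 1, 2 of length 2. Total 4.

4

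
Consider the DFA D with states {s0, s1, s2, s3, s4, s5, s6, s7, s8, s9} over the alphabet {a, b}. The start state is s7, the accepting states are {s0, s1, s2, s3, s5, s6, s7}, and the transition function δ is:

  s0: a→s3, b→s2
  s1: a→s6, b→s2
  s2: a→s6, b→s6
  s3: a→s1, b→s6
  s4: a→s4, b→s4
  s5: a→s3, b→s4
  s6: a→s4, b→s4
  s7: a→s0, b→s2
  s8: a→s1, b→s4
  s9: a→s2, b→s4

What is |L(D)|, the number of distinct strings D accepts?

The useful subgraph on states {s0, s1, s2, s3, s6, s7} is acyclic, so L(D) is finite; the longest accepting path visits 6 useful states, giving maximum string length 5.
Counting accepting paths from s7 by length: 1 of length 0, 2 of length 1, 4 of length 2, 4 of length 3, 2 of length 4, 2 of length 5. Total 15.

15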